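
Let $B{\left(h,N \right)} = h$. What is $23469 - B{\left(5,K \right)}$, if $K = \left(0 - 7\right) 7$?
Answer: $23464$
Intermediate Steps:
$K = -49$ ($K = \left(-7\right) 7 = -49$)
$23469 - B{\left(5,K \right)} = 23469 - 5 = 23464$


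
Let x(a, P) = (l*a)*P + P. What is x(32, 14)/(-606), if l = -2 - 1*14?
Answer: 3577/303 ≈ 11.805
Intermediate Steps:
l = -16 (l = -2 - 14 = -16)
x(a, P) = P - 16*P*a (x(a, P) = (-16*a)*P + P = -16*P*a + P = P - 16*P*a)
x(32, 14)/(-606) = (14*(1 - 16*32))/(-606) = (14*(1 - 512))*(-1/606) = (14*(-511))*(-1/606) = -7154*(-1/606) = 3577/303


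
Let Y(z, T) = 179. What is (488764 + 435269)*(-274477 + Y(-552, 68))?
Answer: -253460403834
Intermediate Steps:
(488764 + 435269)*(-274477 + Y(-552, 68)) = (488764 + 435269)*(-274477 + 179) = 924033*(-274298) = -253460403834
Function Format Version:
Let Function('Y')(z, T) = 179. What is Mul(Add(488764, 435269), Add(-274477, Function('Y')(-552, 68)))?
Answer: -253460403834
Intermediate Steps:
Mul(Add(488764, 435269), Add(-274477, Function('Y')(-552, 68))) = Mul(Add(488764, 435269), Add(-274477, 179)) = Mul(924033, -274298) = -253460403834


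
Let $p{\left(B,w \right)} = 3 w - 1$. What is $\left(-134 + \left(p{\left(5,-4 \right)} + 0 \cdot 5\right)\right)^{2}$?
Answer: $21609$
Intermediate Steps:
$p{\left(B,w \right)} = -1 + 3 w$
$\left(-134 + \left(p{\left(5,-4 \right)} + 0 \cdot 5\right)\right)^{2} = \left(-134 + \left(\left(-1 + 3 \left(-4\right)\right) + 0 \cdot 5\right)\right)^{2} = \left(-134 + \left(\left(-1 - 12\right) + 0\right)\right)^{2} = \left(-134 + \left(-13 + 0\right)\right)^{2} = \left(-134 - 13\right)^{2} = \left(-147\right)^{2} = 21609$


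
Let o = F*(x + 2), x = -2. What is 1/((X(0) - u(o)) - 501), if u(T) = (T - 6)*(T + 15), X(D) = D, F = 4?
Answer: -1/411 ≈ -0.0024331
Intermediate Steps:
o = 0 (o = 4*(-2 + 2) = 4*0 = 0)
u(T) = (-6 + T)*(15 + T)
1/((X(0) - u(o)) - 501) = 1/((0 - (-90 + 0**2 + 9*0)) - 501) = 1/((0 - (-90 + 0 + 0)) - 501) = 1/((0 - 1*(-90)) - 501) = 1/((0 + 90) - 501) = 1/(90 - 501) = 1/(-411) = -1/411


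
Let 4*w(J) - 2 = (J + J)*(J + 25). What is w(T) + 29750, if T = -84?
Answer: 64457/2 ≈ 32229.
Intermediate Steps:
w(J) = ½ + J*(25 + J)/2 (w(J) = ½ + ((J + J)*(J + 25))/4 = ½ + ((2*J)*(25 + J))/4 = ½ + (2*J*(25 + J))/4 = ½ + J*(25 + J)/2)
w(T) + 29750 = (½ + (½)*(-84)² + (25/2)*(-84)) + 29750 = (½ + (½)*7056 - 1050) + 29750 = (½ + 3528 - 1050) + 29750 = 4957/2 + 29750 = 64457/2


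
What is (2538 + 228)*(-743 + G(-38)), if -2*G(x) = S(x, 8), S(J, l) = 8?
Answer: -2066202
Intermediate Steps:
G(x) = -4 (G(x) = -½*8 = -4)
(2538 + 228)*(-743 + G(-38)) = (2538 + 228)*(-743 - 4) = 2766*(-747) = -2066202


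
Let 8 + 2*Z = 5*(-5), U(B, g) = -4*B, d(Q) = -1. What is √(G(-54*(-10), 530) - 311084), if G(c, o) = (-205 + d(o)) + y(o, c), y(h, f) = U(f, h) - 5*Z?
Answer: I*√1253470/2 ≈ 559.79*I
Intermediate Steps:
Z = -33/2 (Z = -4 + (5*(-5))/2 = -4 + (½)*(-25) = -4 - 25/2 = -33/2 ≈ -16.500)
y(h, f) = 165/2 - 4*f (y(h, f) = -4*f - 5*(-33/2) = -4*f + 165/2 = 165/2 - 4*f)
G(c, o) = -247/2 - 4*c (G(c, o) = (-205 - 1) + (165/2 - 4*c) = -206 + (165/2 - 4*c) = -247/2 - 4*c)
√(G(-54*(-10), 530) - 311084) = √((-247/2 - (-216)*(-10)) - 311084) = √((-247/2 - 4*540) - 311084) = √((-247/2 - 2160) - 311084) = √(-4567/2 - 311084) = √(-626735/2) = I*√1253470/2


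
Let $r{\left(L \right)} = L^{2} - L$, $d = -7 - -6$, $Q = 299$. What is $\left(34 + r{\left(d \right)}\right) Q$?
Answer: $10764$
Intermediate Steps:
$d = -1$ ($d = -7 + 6 = -1$)
$\left(34 + r{\left(d \right)}\right) Q = \left(34 - \left(-1 - 1\right)\right) 299 = \left(34 - -2\right) 299 = \left(34 + 2\right) 299 = 36 \cdot 299 = 10764$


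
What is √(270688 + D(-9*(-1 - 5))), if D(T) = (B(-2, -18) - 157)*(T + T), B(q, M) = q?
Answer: 2*√63379 ≈ 503.50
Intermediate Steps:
D(T) = -318*T (D(T) = (-2 - 157)*(T + T) = -318*T)
√(270688 + D(-9*(-1 - 5))) = √(270688 - (-2862)*(-1 - 5)) = √(270688 - (-2862)*(-6)) = √(270688 - 318*54) = √(270688 - 17172) = √253516 = 2*√63379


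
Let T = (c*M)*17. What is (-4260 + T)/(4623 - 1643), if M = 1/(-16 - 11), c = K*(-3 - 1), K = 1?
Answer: -28738/20115 ≈ -1.4287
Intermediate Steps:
c = -4 (c = 1*(-3 - 1) = 1*(-4) = -4)
M = -1/27 (M = 1/(-27) = -1/27 ≈ -0.037037)
T = 68/27 (T = -4*(-1/27)*17 = (4/27)*17 = 68/27 ≈ 2.5185)
(-4260 + T)/(4623 - 1643) = (-4260 + 68/27)/(4623 - 1643) = -114952/27/2980 = -114952/27*1/2980 = -28738/20115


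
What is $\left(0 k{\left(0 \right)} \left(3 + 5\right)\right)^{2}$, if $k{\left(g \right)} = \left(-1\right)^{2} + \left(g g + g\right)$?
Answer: $0$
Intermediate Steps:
$k{\left(g \right)} = 1 + g + g^{2}$ ($k{\left(g \right)} = 1 + \left(g^{2} + g\right) = 1 + \left(g + g^{2}\right) = 1 + g + g^{2}$)
$\left(0 k{\left(0 \right)} \left(3 + 5\right)\right)^{2} = \left(0 \left(1 + 0 + 0^{2}\right) \left(3 + 5\right)\right)^{2} = \left(0 \left(1 + 0 + 0\right) 8\right)^{2} = \left(0 \cdot 1 \cdot 8\right)^{2} = \left(0 \cdot 8\right)^{2} = 0^{2} = 0$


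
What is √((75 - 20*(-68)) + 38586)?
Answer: √40021 ≈ 200.05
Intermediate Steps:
√((75 - 20*(-68)) + 38586) = √((75 + 1360) + 38586) = √(1435 + 38586) = √40021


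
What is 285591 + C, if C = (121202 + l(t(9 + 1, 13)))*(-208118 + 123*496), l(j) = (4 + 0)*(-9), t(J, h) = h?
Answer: -17824444669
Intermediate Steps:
l(j) = -36 (l(j) = 4*(-9) = -36)
C = -17824730260 (C = (121202 - 36)*(-208118 + 123*496) = 121166*(-208118 + 61008) = 121166*(-147110) = -17824730260)
285591 + C = 285591 - 17824730260 = -17824444669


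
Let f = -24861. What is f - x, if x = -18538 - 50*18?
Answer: -5423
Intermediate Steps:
x = -19438 (x = -18538 - 1*900 = -18538 - 900 = -19438)
f - x = -24861 - 1*(-19438) = -24861 + 19438 = -5423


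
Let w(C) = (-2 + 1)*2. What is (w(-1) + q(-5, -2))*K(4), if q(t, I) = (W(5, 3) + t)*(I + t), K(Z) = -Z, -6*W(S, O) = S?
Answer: -466/3 ≈ -155.33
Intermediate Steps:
W(S, O) = -S/6
q(t, I) = (-5/6 + t)*(I + t) (q(t, I) = (-1/6*5 + t)*(I + t) = (-5/6 + t)*(I + t))
w(C) = -2 (w(C) = -1*2 = -2)
(w(-1) + q(-5, -2))*K(4) = (-2 + ((-5)**2 - 5/6*(-2) - 5/6*(-5) - 2*(-5)))*(-1*4) = (-2 + (25 + 5/3 + 25/6 + 10))*(-4) = (-2 + 245/6)*(-4) = (233/6)*(-4) = -466/3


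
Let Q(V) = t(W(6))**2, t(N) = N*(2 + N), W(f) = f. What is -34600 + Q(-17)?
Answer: -32296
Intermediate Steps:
Q(V) = 2304 (Q(V) = (6*(2 + 6))**2 = (6*8)**2 = 48**2 = 2304)
-34600 + Q(-17) = -34600 + 2304 = -32296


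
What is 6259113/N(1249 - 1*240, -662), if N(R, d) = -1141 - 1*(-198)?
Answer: -6259113/943 ≈ -6637.4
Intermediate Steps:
N(R, d) = -943 (N(R, d) = -1141 + 198 = -943)
6259113/N(1249 - 1*240, -662) = 6259113/(-943) = 6259113*(-1/943) = -6259113/943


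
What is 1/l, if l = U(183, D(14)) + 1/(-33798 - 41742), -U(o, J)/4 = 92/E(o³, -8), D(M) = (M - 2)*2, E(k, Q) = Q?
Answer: 75540/3474839 ≈ 0.021739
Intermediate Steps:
D(M) = -4 + 2*M (D(M) = (-2 + M)*2 = -4 + 2*M)
U(o, J) = 46 (U(o, J) = -368/(-8) = -368*(-1)/8 = -4*(-23/2) = 46)
l = 3474839/75540 (l = 46 + 1/(-33798 - 41742) = 46 + 1/(-75540) = 46 - 1/75540 = 3474839/75540 ≈ 46.000)
1/l = 1/(3474839/75540) = 75540/3474839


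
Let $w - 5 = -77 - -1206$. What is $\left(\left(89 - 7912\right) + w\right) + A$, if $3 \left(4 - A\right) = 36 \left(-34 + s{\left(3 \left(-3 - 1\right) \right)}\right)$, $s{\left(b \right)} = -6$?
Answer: $-6205$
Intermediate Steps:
$w = 1134$ ($w = 5 - -1129 = 5 + \left(-77 + 1206\right) = 5 + 1129 = 1134$)
$A = 484$ ($A = 4 - \frac{36 \left(-34 - 6\right)}{3} = 4 - \frac{36 \left(-40\right)}{3} = 4 - -480 = 4 + 480 = 484$)
$\left(\left(89 - 7912\right) + w\right) + A = \left(\left(89 - 7912\right) + 1134\right) + 484 = \left(-7823 + 1134\right) + 484 = -6689 + 484 = -6205$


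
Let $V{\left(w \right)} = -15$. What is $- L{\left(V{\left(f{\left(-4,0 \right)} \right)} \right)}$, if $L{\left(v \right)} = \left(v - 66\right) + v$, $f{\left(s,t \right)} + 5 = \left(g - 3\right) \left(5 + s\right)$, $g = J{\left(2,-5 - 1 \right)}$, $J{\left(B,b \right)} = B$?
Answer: $96$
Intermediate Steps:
$g = 2$
$f{\left(s,t \right)} = -10 - s$ ($f{\left(s,t \right)} = -5 + \left(2 - 3\right) \left(5 + s\right) = -5 - \left(5 + s\right) = -10 - s$)
$L{\left(v \right)} = -66 + 2 v$ ($L{\left(v \right)} = \left(-66 + v\right) + v = -66 + 2 v$)
$- L{\left(V{\left(f{\left(-4,0 \right)} \right)} \right)} = - (-66 + 2 \left(-15\right)) = - (-66 - 30) = \left(-1\right) \left(-96\right) = 96$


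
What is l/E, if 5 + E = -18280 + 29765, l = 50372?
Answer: 1799/410 ≈ 4.3878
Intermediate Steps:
E = 11480 (E = -5 + (-18280 + 29765) = -5 + 11485 = 11480)
l/E = 50372/11480 = 50372*(1/11480) = 1799/410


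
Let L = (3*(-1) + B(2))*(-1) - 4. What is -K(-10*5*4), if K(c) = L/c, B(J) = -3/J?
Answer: 1/400 ≈ 0.0025000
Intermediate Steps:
L = ½ (L = (3*(-1) - 3/2)*(-1) - 4 = (-3 - 3*½)*(-1) - 4 = (-3 - 3/2)*(-1) - 4 = -9/2*(-1) - 4 = 9/2 - 4 = ½ ≈ 0.50000)
K(c) = 1/(2*c)
-K(-10*5*4) = -1/(2*(-10*5*4)) = -1/(2*((-50*4))) = -1/(2*(-200)) = -(-1)/(2*200) = -1*(-1/400) = 1/400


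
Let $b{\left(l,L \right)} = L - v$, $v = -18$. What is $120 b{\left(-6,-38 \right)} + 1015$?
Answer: $-1385$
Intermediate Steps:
$b{\left(l,L \right)} = 18 + L$ ($b{\left(l,L \right)} = L - -18 = L + 18 = 18 + L$)
$120 b{\left(-6,-38 \right)} + 1015 = 120 \left(18 - 38\right) + 1015 = 120 \left(-20\right) + 1015 = -2400 + 1015 = -1385$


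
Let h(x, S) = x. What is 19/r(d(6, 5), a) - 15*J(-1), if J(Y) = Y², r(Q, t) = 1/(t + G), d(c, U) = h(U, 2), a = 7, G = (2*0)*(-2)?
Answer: 118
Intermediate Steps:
G = 0 (G = 0*(-2) = 0)
d(c, U) = U
r(Q, t) = 1/t (r(Q, t) = 1/(t + 0) = 1/t)
19/r(d(6, 5), a) - 15*J(-1) = 19/(1/7) - 15*(-1)² = 19/(⅐) - 15*1 = 19*7 - 15 = 133 - 15 = 118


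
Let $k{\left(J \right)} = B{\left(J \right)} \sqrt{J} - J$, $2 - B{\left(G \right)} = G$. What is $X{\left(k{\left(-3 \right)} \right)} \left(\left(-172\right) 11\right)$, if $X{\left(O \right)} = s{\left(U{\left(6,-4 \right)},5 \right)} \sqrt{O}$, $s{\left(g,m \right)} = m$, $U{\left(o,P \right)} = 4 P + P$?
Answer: $- 9460 \sqrt{3 + 5 i \sqrt{3}} \approx -23331.0 - 16609.0 i$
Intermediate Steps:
$B{\left(G \right)} = 2 - G$
$U{\left(o,P \right)} = 5 P$
$k{\left(J \right)} = - J + \sqrt{J} \left(2 - J\right)$ ($k{\left(J \right)} = \left(2 - J\right) \sqrt{J} - J = \sqrt{J} \left(2 - J\right) - J = - J + \sqrt{J} \left(2 - J\right)$)
$X{\left(O \right)} = 5 \sqrt{O}$
$X{\left(k{\left(-3 \right)} \right)} \left(\left(-172\right) 11\right) = 5 \sqrt{\left(-1\right) \left(-3\right) + \sqrt{-3} \left(2 - -3\right)} \left(\left(-172\right) 11\right) = 5 \sqrt{3 + i \sqrt{3} \left(2 + 3\right)} \left(-1892\right) = 5 \sqrt{3 + i \sqrt{3} \cdot 5} \left(-1892\right) = 5 \sqrt{3 + 5 i \sqrt{3}} \left(-1892\right) = - 9460 \sqrt{3 + 5 i \sqrt{3}}$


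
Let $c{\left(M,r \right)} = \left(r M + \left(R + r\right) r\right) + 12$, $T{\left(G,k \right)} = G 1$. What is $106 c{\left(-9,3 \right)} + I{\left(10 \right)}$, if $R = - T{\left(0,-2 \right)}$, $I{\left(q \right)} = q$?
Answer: $-626$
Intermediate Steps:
$T{\left(G,k \right)} = G$
$R = 0$ ($R = \left(-1\right) 0 = 0$)
$c{\left(M,r \right)} = 12 + r^{2} + M r$ ($c{\left(M,r \right)} = \left(r M + \left(0 + r\right) r\right) + 12 = \left(M r + r r\right) + 12 = \left(M r + r^{2}\right) + 12 = \left(r^{2} + M r\right) + 12 = 12 + r^{2} + M r$)
$106 c{\left(-9,3 \right)} + I{\left(10 \right)} = 106 \left(12 + 3^{2} - 27\right) + 10 = 106 \left(12 + 9 - 27\right) + 10 = 106 \left(-6\right) + 10 = -636 + 10 = -626$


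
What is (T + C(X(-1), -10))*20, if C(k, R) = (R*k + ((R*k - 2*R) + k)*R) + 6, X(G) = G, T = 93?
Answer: -3620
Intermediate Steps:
C(k, R) = 6 + R*k + R*(k - 2*R + R*k) (C(k, R) = (R*k + ((-2*R + R*k) + k)*R) + 6 = (R*k + (k - 2*R + R*k)*R) + 6 = (R*k + R*(k - 2*R + R*k)) + 6 = 6 + R*k + R*(k - 2*R + R*k))
(T + C(X(-1), -10))*20 = (93 + (6 - 2*(-10)**2 - 1*(-10)**2 + 2*(-10)*(-1)))*20 = (93 + (6 - 2*100 - 1*100 + 20))*20 = (93 + (6 - 200 - 100 + 20))*20 = (93 - 274)*20 = -181*20 = -3620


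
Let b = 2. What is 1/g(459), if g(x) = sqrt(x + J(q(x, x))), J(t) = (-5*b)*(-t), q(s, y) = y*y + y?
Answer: sqrt(234651)/703953 ≈ 0.00068813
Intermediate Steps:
q(s, y) = y + y**2 (q(s, y) = y**2 + y = y + y**2)
J(t) = 10*t (J(t) = (-5*2)*(-t) = -(-10)*t = 10*t)
g(x) = sqrt(x + 10*x*(1 + x)) (g(x) = sqrt(x + 10*(x*(1 + x))) = sqrt(x + 10*x*(1 + x)))
1/g(459) = 1/(sqrt(459*(11 + 10*459))) = 1/(sqrt(459*(11 + 4590))) = 1/(sqrt(459*4601)) = 1/(sqrt(2111859)) = 1/(3*sqrt(234651)) = sqrt(234651)/703953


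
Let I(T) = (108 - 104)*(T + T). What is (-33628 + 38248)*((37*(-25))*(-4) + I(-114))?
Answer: 12880560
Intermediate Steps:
I(T) = 8*T (I(T) = 4*(2*T) = 8*T)
(-33628 + 38248)*((37*(-25))*(-4) + I(-114)) = (-33628 + 38248)*((37*(-25))*(-4) + 8*(-114)) = 4620*(-925*(-4) - 912) = 4620*(3700 - 912) = 4620*2788 = 12880560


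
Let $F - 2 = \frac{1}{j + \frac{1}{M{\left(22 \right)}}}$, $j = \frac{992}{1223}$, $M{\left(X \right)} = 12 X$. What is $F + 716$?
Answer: $\frac{189236570}{263111} \approx 719.23$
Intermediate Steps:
$j = \frac{992}{1223}$ ($j = 992 \cdot \frac{1}{1223} = \frac{992}{1223} \approx 0.81112$)
$F = \frac{849094}{263111}$ ($F = 2 + \frac{1}{\frac{992}{1223} + \frac{1}{12 \cdot 22}} = 2 + \frac{1}{\frac{992}{1223} + \frac{1}{264}} = 2 + \frac{1}{\frac{263111}{322872}} = 2 + \frac{322872}{263111} = \frac{849094}{263111} \approx 3.2271$)
$F + 716 = \frac{849094}{263111} + 716 = \frac{189236570}{263111}$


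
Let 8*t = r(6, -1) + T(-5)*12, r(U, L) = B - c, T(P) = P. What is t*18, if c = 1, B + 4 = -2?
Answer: -603/4 ≈ -150.75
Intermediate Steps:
B = -6 (B = -4 - 2 = -6)
r(U, L) = -7 (r(U, L) = -6 - 1*1 = -6 - 1 = -7)
t = -67/8 (t = (-7 - 5*12)/8 = (-7 - 60)/8 = (⅛)*(-67) = -67/8 ≈ -8.3750)
t*18 = -67/8*18 = -603/4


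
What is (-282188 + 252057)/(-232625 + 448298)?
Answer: -1039/7437 ≈ -0.13971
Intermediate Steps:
(-282188 + 252057)/(-232625 + 448298) = -30131/215673 = -30131*1/215673 = -1039/7437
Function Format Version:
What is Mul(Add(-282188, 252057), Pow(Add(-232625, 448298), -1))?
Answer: Rational(-1039, 7437) ≈ -0.13971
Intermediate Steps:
Mul(Add(-282188, 252057), Pow(Add(-232625, 448298), -1)) = Mul(-30131, Pow(215673, -1)) = Mul(-30131, Rational(1, 215673)) = Rational(-1039, 7437)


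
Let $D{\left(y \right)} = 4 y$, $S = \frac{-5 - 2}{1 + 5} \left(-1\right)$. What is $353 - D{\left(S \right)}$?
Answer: $\frac{1045}{3} \approx 348.33$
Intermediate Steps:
$S = \frac{7}{6}$ ($S = - \frac{7}{6} \left(-1\right) = \left(-7\right) \frac{1}{6} \left(-1\right) = \left(- \frac{7}{6}\right) \left(-1\right) = \frac{7}{6} \approx 1.1667$)
$353 - D{\left(S \right)} = 353 - 4 \cdot \frac{7}{6} = 353 - \frac{14}{3} = \frac{1045}{3}$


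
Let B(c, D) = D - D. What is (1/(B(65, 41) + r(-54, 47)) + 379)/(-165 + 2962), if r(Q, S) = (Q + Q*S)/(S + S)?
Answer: 491137/3624912 ≈ 0.13549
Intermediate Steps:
r(Q, S) = (Q + Q*S)/(2*S) (r(Q, S) = (Q + Q*S)/((2*S)) = (Q + Q*S)*(1/(2*S)) = (Q + Q*S)/(2*S))
B(c, D) = 0
(1/(B(65, 41) + r(-54, 47)) + 379)/(-165 + 2962) = (1/(0 + (1/2)*(-54)*(1 + 47)/47) + 379)/(-165 + 2962) = (1/(0 + (1/2)*(-54)*(1/47)*48) + 379)/2797 = (1/(0 - 1296/47) + 379)*(1/2797) = (1/(-1296/47) + 379)*(1/2797) = (-47/1296 + 379)*(1/2797) = (491137/1296)*(1/2797) = 491137/3624912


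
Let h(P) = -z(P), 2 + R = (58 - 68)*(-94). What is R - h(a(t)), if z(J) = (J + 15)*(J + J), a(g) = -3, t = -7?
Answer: 866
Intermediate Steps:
z(J) = 2*J*(15 + J) (z(J) = (15 + J)*(2*J) = 2*J*(15 + J))
R = 938 (R = -2 + (58 - 68)*(-94) = -2 - 10*(-94) = -2 + 940 = 938)
h(P) = -2*P*(15 + P)
R - h(a(t)) = 938 - (-2)*(-3)*(15 - 3) = 938 - (-2)*(-3)*12 = 938 - 1*72 = 938 - 72 = 866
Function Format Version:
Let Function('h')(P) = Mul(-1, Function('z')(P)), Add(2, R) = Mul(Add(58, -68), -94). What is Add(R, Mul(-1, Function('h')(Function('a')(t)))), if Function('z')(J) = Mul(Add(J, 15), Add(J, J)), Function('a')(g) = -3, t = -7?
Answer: 866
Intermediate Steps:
Function('z')(J) = Mul(2, J, Add(15, J)) (Function('z')(J) = Mul(Add(15, J), Mul(2, J)) = Mul(2, J, Add(15, J)))
R = 938 (R = Add(-2, Mul(Add(58, -68), -94)) = Add(-2, Mul(-10, -94)) = Add(-2, 940) = 938)
Function('h')(P) = Mul(-2, P, Add(15, P)) (Function('h')(P) = Mul(-1, Mul(2, P, Add(15, P))) = Mul(-2, P, Add(15, P)))
Add(R, Mul(-1, Function('h')(Function('a')(t)))) = Add(938, Mul(-1, Mul(-2, -3, Add(15, -3)))) = Add(938, Mul(-1, Mul(-2, -3, 12))) = Add(938, Mul(-1, 72)) = Add(938, -72) = 866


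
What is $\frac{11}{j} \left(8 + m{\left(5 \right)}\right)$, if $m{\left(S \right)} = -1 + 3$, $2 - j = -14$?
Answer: $\frac{55}{8} \approx 6.875$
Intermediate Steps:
$j = 16$ ($j = 2 - -14 = 2 + 14 = 16$)
$m{\left(S \right)} = 2$
$\frac{11}{j} \left(8 + m{\left(5 \right)}\right) = \frac{11}{16} \left(8 + 2\right) = 11 \cdot \frac{1}{16} \cdot 10 = \frac{11}{16} \cdot 10 = \frac{55}{8}$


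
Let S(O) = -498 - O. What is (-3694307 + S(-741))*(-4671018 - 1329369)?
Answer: 22165813602768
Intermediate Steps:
(-3694307 + S(-741))*(-4671018 - 1329369) = (-3694307 + (-498 - 1*(-741)))*(-4671018 - 1329369) = (-3694307 + (-498 + 741))*(-6000387) = (-3694307 + 243)*(-6000387) = -3694064*(-6000387) = 22165813602768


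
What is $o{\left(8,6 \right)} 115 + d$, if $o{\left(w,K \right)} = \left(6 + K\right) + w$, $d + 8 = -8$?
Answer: $2284$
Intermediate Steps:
$d = -16$ ($d = -8 - 8 = -16$)
$o{\left(w,K \right)} = 6 + K + w$
$o{\left(8,6 \right)} 115 + d = \left(6 + 6 + 8\right) 115 - 16 = 20 \cdot 115 - 16 = 2300 - 16 = 2284$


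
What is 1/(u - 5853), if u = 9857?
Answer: 1/4004 ≈ 0.00024975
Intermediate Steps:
1/(u - 5853) = 1/(9857 - 5853) = 1/4004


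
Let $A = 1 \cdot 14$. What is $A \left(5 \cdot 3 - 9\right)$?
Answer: $84$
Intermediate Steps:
$A = 14$
$A \left(5 \cdot 3 - 9\right) = 14 \left(5 \cdot 3 - 9\right) = 14 \left(15 - 9\right) = 14 \cdot 6 = 84$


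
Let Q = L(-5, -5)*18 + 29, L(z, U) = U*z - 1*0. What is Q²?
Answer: 229441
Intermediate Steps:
L(z, U) = U*z (L(z, U) = U*z + 0 = U*z)
Q = 479 (Q = -5*(-5)*18 + 29 = 25*18 + 29 = 450 + 29 = 479)
Q² = 479² = 229441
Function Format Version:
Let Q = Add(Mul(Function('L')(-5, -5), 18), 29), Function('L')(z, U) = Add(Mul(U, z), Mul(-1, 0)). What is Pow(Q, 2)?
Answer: 229441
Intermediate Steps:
Function('L')(z, U) = Mul(U, z) (Function('L')(z, U) = Add(Mul(U, z), 0) = Mul(U, z))
Q = 479 (Q = Add(Mul(Mul(-5, -5), 18), 29) = Add(Mul(25, 18), 29) = Add(450, 29) = 479)
Pow(Q, 2) = Pow(479, 2) = 229441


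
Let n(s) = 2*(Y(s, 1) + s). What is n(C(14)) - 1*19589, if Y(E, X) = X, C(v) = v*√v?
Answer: -19587 + 28*√14 ≈ -19482.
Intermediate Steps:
C(v) = v^(3/2)
n(s) = 2 + 2*s (n(s) = 2*(1 + s) = 2 + 2*s)
n(C(14)) - 1*19589 = (2 + 2*14^(3/2)) - 1*19589 = (2 + 2*(14*√14)) - 19589 = (2 + 28*√14) - 19589 = -19587 + 28*√14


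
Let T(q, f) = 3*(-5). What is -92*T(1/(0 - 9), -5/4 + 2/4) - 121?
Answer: 1259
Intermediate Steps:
T(q, f) = -15
-92*T(1/(0 - 9), -5/4 + 2/4) - 121 = -92*(-15) - 121 = 1380 - 121 = 1259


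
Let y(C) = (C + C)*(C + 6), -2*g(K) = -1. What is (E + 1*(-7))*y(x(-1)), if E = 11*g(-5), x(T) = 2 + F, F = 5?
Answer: -273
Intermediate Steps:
g(K) = ½ (g(K) = -½*(-1) = ½)
x(T) = 7 (x(T) = 2 + 5 = 7)
E = 11/2 (E = 11*(½) = 11/2 ≈ 5.5000)
y(C) = 2*C*(6 + C) (y(C) = (2*C)*(6 + C) = 2*C*(6 + C))
(E + 1*(-7))*y(x(-1)) = (11/2 + 1*(-7))*(2*7*(6 + 7)) = (11/2 - 7)*(2*7*13) = -3/2*182 = -273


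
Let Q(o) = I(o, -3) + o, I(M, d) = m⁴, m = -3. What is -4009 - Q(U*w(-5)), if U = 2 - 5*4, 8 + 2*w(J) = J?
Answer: -4207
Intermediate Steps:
I(M, d) = 81 (I(M, d) = (-3)⁴ = 81)
w(J) = -4 + J/2
U = -18 (U = 2 - 20 = -18)
Q(o) = 81 + o
-4009 - Q(U*w(-5)) = -4009 - (81 - 18*(-4 + (½)*(-5))) = -4009 - (81 - 18*(-4 - 5/2)) = -4009 - (81 - 18*(-13/2)) = -4009 - (81 + 117) = -4009 - 1*198 = -4009 - 198 = -4207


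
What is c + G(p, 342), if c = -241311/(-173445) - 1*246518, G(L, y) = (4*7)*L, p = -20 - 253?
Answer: -14694295593/57815 ≈ -2.5416e+5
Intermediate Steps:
p = -273
G(L, y) = 28*L
c = -14252357733/57815 (c = -241311*(-1/173445) - 246518 = 80437/57815 - 246518 = -14252357733/57815 ≈ -2.4652e+5)
c + G(p, 342) = -14252357733/57815 + 28*(-273) = -14252357733/57815 - 7644 = -14694295593/57815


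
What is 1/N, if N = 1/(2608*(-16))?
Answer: -41728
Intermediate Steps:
N = -1/41728 (N = 1/(-41728) = -1/41728 ≈ -2.3965e-5)
1/N = 1/(-1/41728) = -41728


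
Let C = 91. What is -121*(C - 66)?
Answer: -3025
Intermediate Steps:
-121*(C - 66) = -121*(91 - 66) = -121*25 = -3025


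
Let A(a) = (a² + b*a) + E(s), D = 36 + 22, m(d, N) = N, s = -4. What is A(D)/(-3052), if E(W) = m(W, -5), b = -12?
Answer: -2663/3052 ≈ -0.87254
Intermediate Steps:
E(W) = -5
D = 58
A(a) = -5 + a² - 12*a (A(a) = (a² - 12*a) - 5 = -5 + a² - 12*a)
A(D)/(-3052) = (-5 + 58² - 12*58)/(-3052) = (-5 + 3364 - 696)*(-1/3052) = 2663*(-1/3052) = -2663/3052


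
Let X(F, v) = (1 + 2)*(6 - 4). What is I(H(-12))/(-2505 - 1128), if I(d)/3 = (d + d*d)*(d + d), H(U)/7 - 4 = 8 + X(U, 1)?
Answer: -576072/173 ≈ -3329.9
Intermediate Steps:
X(F, v) = 6 (X(F, v) = 3*2 = 6)
H(U) = 126 (H(U) = 28 + 7*(8 + 6) = 28 + 7*14 = 28 + 98 = 126)
I(d) = 6*d*(d + d²) (I(d) = 3*((d + d*d)*(d + d)) = 3*((d + d²)*(2*d)) = 3*(2*d*(d + d²)) = 6*d*(d + d²))
I(H(-12))/(-2505 - 1128) = (6*126²*(1 + 126))/(-2505 - 1128) = (6*15876*127)/(-3633) = 12097512*(-1/3633) = -576072/173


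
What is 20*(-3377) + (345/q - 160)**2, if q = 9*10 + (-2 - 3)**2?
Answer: -42891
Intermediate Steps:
q = 115 (q = 90 + (-5)**2 = 90 + 25 = 115)
20*(-3377) + (345/q - 160)**2 = 20*(-3377) + (345/115 - 160)**2 = -67540 + (345*(1/115) - 160)**2 = -67540 + (3 - 160)**2 = -67540 + (-157)**2 = -67540 + 24649 = -42891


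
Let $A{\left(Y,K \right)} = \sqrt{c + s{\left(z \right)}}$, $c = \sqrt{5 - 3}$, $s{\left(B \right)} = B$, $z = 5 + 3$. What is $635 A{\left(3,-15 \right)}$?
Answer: $635 \sqrt{8 + \sqrt{2}} \approx 1948.3$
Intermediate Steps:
$z = 8$
$c = \sqrt{2} \approx 1.4142$
$A{\left(Y,K \right)} = \sqrt{8 + \sqrt{2}}$ ($A{\left(Y,K \right)} = \sqrt{\sqrt{2} + 8} = \sqrt{8 + \sqrt{2}}$)
$635 A{\left(3,-15 \right)} = 635 \sqrt{8 + \sqrt{2}}$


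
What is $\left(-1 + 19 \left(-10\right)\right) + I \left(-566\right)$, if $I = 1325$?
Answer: $-750141$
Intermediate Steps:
$\left(-1 + 19 \left(-10\right)\right) + I \left(-566\right) = \left(-1 + 19 \left(-10\right)\right) + 1325 \left(-566\right) = \left(-1 - 190\right) - 749950 = -191 - 749950 = -750141$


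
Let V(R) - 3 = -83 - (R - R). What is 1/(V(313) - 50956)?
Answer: -1/51036 ≈ -1.9594e-5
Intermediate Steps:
V(R) = -80 (V(R) = 3 + (-83 - (R - R)) = 3 + (-83 - 1*0) = 3 + (-83 + 0) = 3 - 83 = -80)
1/(V(313) - 50956) = 1/(-80 - 50956) = 1/(-51036) = -1/51036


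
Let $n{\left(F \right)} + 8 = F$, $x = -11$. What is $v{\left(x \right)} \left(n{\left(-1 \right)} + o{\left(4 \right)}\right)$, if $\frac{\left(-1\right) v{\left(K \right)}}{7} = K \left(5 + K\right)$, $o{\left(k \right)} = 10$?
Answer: $-462$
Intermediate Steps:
$n{\left(F \right)} = -8 + F$
$v{\left(K \right)} = - 7 K \left(5 + K\right)$
$v{\left(x \right)} \left(n{\left(-1 \right)} + o{\left(4 \right)}\right) = \left(-7\right) \left(-11\right) \left(5 - 11\right) \left(\left(-8 - 1\right) + 10\right) = \left(-7\right) \left(-11\right) \left(-6\right) \left(-9 + 10\right) = \left(-462\right) 1 = -462$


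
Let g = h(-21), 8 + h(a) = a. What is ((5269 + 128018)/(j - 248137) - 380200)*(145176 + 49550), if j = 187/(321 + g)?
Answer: -255441015476949624/3450277 ≈ -7.4035e+10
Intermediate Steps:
h(a) = -8 + a
g = -29 (g = -8 - 21 = -29)
j = 187/292 (j = 187/(321 - 29) = 187/292 ≈ 0.64041)
((5269 + 128018)/(j - 248137) - 380200)*(145176 + 49550) = ((5269 + 128018)/(187/292 - 248137) - 380200)*(145176 + 49550) = (133287/(-72455817/292) - 380200)*194726 = (133287*(-292/72455817) - 380200)*194726 = (-1853324/3450277 - 380200)*194726 = -1311797168724/3450277*194726 = -255441015476949624/3450277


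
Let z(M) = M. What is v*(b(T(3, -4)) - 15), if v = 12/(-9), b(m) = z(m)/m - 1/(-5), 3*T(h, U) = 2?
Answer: 92/5 ≈ 18.400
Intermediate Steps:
T(h, U) = ⅔ (T(h, U) = (⅓)*2 = ⅔)
b(m) = 6/5 (b(m) = m/m - 1/(-5) = 1 - 1*(-⅕) = 1 + ⅕ = 6/5)
v = -4/3 (v = 12*(-⅑) = -4/3 ≈ -1.3333)
v*(b(T(3, -4)) - 15) = -4*(6/5 - 15)/3 = -4/3*(-69/5) = 92/5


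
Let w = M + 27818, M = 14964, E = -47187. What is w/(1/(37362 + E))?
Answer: -420333150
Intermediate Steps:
w = 42782 (w = 14964 + 27818 = 42782)
w/(1/(37362 + E)) = 42782/(1/(37362 - 47187)) = 42782/(1/(-9825)) = 42782/(-1/9825) = 42782*(-9825) = -420333150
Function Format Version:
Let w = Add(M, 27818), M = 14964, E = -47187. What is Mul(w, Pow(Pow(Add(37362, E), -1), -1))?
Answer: -420333150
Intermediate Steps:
w = 42782 (w = Add(14964, 27818) = 42782)
Mul(w, Pow(Pow(Add(37362, E), -1), -1)) = Mul(42782, Pow(Pow(Add(37362, -47187), -1), -1)) = Mul(42782, Pow(Pow(-9825, -1), -1)) = Mul(42782, Pow(Rational(-1, 9825), -1)) = Mul(42782, -9825) = -420333150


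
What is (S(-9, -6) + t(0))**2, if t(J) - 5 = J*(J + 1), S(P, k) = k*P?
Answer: 3481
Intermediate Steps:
S(P, k) = P*k
t(J) = 5 + J*(1 + J) (t(J) = 5 + J*(J + 1) = 5 + J*(1 + J))
(S(-9, -6) + t(0))**2 = (-9*(-6) + (5 + 0 + 0**2))**2 = (54 + (5 + 0 + 0))**2 = (54 + 5)**2 = 59**2 = 3481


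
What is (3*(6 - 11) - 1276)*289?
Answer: -373099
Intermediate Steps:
(3*(6 - 11) - 1276)*289 = (3*(-5) - 1276)*289 = (-15 - 1276)*289 = -1291*289 = -373099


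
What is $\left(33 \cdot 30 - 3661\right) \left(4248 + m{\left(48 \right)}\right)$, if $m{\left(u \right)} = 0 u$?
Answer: $-11346408$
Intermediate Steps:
$m{\left(u \right)} = 0$
$\left(33 \cdot 30 - 3661\right) \left(4248 + m{\left(48 \right)}\right) = \left(33 \cdot 30 - 3661\right) \left(4248 + 0\right) = \left(990 - 3661\right) 4248 = \left(-2671\right) 4248 = -11346408$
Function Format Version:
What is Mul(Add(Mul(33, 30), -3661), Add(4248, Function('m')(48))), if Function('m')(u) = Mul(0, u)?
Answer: -11346408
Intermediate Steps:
Function('m')(u) = 0
Mul(Add(Mul(33, 30), -3661), Add(4248, Function('m')(48))) = Mul(Add(Mul(33, 30), -3661), Add(4248, 0)) = Mul(Add(990, -3661), 4248) = Mul(-2671, 4248) = -11346408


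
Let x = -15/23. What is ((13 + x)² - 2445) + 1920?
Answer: -197069/529 ≈ -372.53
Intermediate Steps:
x = -15/23 (x = -15*1/23 = -15/23 ≈ -0.65217)
((13 + x)² - 2445) + 1920 = ((13 - 15/23)² - 2445) + 1920 = ((284/23)² - 2445) + 1920 = (80656/529 - 2445) + 1920 = -1212749/529 + 1920 = -197069/529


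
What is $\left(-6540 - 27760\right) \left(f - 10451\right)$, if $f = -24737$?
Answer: $1206948400$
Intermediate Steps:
$\left(-6540 - 27760\right) \left(f - 10451\right) = \left(-6540 - 27760\right) \left(-24737 - 10451\right) = \left(-34300\right) \left(-35188\right) = 1206948400$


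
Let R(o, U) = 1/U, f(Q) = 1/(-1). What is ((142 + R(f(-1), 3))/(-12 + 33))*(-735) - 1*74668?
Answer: -238949/3 ≈ -79650.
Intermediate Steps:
f(Q) = -1
((142 + R(f(-1), 3))/(-12 + 33))*(-735) - 1*74668 = ((142 + 1/3)/(-12 + 33))*(-735) - 1*74668 = ((142 + 1/3)/21)*(-735) - 74668 = ((427/3)*(1/21))*(-735) - 74668 = (61/9)*(-735) - 74668 = -14945/3 - 74668 = -238949/3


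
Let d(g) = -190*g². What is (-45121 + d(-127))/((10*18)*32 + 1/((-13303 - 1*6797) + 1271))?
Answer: -8364463157/15493577 ≈ -539.87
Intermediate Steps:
(-45121 + d(-127))/((10*18)*32 + 1/((-13303 - 1*6797) + 1271)) = (-45121 - 190*(-127)²)/((10*18)*32 + 1/((-13303 - 1*6797) + 1271)) = (-45121 - 190*16129)/(180*32 + 1/((-13303 - 6797) + 1271)) = (-45121 - 3064510)/(5760 + 1/(-20100 + 1271)) = -3109631/(5760 + 1/(-18829)) = -3109631/(5760 - 1/18829) = -3109631/108455039/18829 = -3109631*18829/108455039 = -8364463157/15493577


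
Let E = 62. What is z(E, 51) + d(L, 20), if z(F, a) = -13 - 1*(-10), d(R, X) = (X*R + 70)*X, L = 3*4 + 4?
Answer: 7797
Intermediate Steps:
L = 16 (L = 12 + 4 = 16)
d(R, X) = X*(70 + R*X) (d(R, X) = (R*X + 70)*X = (70 + R*X)*X = X*(70 + R*X))
z(F, a) = -3 (z(F, a) = -13 + 10 = -3)
z(E, 51) + d(L, 20) = -3 + 20*(70 + 16*20) = -3 + 20*(70 + 320) = -3 + 20*390 = -3 + 7800 = 7797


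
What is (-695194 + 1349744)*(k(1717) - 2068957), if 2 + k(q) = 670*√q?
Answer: -1354237113450 + 438548500*√1717 ≈ -1.3361e+12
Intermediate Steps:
k(q) = -2 + 670*√q
(-695194 + 1349744)*(k(1717) - 2068957) = (-695194 + 1349744)*((-2 + 670*√1717) - 2068957) = 654550*(-2068959 + 670*√1717) = -1354237113450 + 438548500*√1717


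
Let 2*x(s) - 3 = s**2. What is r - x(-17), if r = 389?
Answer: 243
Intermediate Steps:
x(s) = 3/2 + s**2/2
r - x(-17) = 389 - (3/2 + (1/2)*(-17)**2) = 389 - (3/2 + (1/2)*289) = 389 - (3/2 + 289/2) = 389 - 1*146 = 389 - 146 = 243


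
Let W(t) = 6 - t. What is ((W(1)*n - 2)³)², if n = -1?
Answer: 117649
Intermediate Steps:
((W(1)*n - 2)³)² = (((6 - 1*1)*(-1) - 2)³)² = (((6 - 1)*(-1) - 2)³)² = ((5*(-1) - 2)³)² = ((-5 - 2)³)² = ((-7)³)² = (-343)² = 117649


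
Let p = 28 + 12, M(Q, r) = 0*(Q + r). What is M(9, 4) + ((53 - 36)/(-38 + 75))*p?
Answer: 680/37 ≈ 18.378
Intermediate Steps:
M(Q, r) = 0
p = 40
M(9, 4) + ((53 - 36)/(-38 + 75))*p = 0 + ((53 - 36)/(-38 + 75))*40 = 0 + (17/37)*40 = 0 + 680/37 = 680/37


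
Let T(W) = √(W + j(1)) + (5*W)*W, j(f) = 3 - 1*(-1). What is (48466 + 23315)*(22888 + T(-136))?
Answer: 8281230408 + 143562*I*√33 ≈ 8.2812e+9 + 8.247e+5*I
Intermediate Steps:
j(f) = 4 (j(f) = 3 + 1 = 4)
T(W) = √(4 + W) + 5*W² (T(W) = √(W + 4) + (5*W)*W = √(4 + W) + 5*W²)
(48466 + 23315)*(22888 + T(-136)) = (48466 + 23315)*(22888 + (√(4 - 136) + 5*(-136)²)) = 71781*(22888 + (√(-132) + 5*18496)) = 71781*(22888 + (2*I*√33 + 92480)) = 71781*(22888 + (92480 + 2*I*√33)) = 71781*(115368 + 2*I*√33) = 8281230408 + 143562*I*√33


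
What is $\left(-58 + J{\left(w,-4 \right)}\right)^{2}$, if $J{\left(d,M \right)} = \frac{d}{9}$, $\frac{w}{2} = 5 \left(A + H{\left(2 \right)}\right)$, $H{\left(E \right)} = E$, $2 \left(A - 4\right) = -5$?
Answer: $\frac{237169}{81} \approx 2928.0$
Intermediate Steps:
$A = \frac{3}{2}$ ($A = 4 + \frac{1}{2} \left(-5\right) = 4 - \frac{5}{2} = \frac{3}{2} \approx 1.5$)
$w = 35$ ($w = 2 \cdot 5 \left(\frac{3}{2} + 2\right) = 2 \cdot 5 \cdot \frac{7}{2} = 2 \cdot \frac{35}{2} = 35$)
$J{\left(d,M \right)} = \frac{d}{9}$ ($J{\left(d,M \right)} = d \frac{1}{9} = \frac{d}{9}$)
$\left(-58 + J{\left(w,-4 \right)}\right)^{2} = \left(-58 + \frac{1}{9} \cdot 35\right)^{2} = \left(-58 + \frac{35}{9}\right)^{2} = \left(- \frac{487}{9}\right)^{2} = \frac{237169}{81}$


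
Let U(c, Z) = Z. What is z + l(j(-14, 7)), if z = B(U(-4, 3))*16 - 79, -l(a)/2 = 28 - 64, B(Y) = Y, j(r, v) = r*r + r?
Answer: 41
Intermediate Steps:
j(r, v) = r + r² (j(r, v) = r² + r = r + r²)
l(a) = 72 (l(a) = -2*(28 - 64) = -2*(-36) = 72)
z = -31 (z = 3*16 - 79 = 48 - 79 = -31)
z + l(j(-14, 7)) = -31 + 72 = 41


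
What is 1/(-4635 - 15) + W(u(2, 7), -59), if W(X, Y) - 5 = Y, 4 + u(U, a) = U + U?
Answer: -251101/4650 ≈ -54.000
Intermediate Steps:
u(U, a) = -4 + 2*U (u(U, a) = -4 + (U + U) = -4 + 2*U)
W(X, Y) = 5 + Y
1/(-4635 - 15) + W(u(2, 7), -59) = 1/(-4635 - 15) + (5 - 59) = 1/(-4650) - 54 = -1/4650 - 54 = -251101/4650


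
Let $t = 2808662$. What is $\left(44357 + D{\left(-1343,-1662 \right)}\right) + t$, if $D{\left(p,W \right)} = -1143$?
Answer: $2851876$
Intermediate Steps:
$\left(44357 + D{\left(-1343,-1662 \right)}\right) + t = \left(44357 - 1143\right) + 2808662 = 43214 + 2808662 = 2851876$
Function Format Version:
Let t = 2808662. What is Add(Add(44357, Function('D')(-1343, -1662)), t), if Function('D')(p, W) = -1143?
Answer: 2851876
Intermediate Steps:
Add(Add(44357, Function('D')(-1343, -1662)), t) = Add(Add(44357, -1143), 2808662) = Add(43214, 2808662) = 2851876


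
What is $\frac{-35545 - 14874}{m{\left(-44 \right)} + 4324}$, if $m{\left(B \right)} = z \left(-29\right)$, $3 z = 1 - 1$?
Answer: $- \frac{50419}{4324} \approx -11.66$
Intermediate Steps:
$z = 0$ ($z = \frac{1 - 1}{3} = \frac{1}{3} \cdot 0 = 0$)
$m{\left(B \right)} = 0$ ($m{\left(B \right)} = 0 \left(-29\right) = 0$)
$\frac{-35545 - 14874}{m{\left(-44 \right)} + 4324} = \frac{-35545 - 14874}{0 + 4324} = - \frac{50419}{4324}$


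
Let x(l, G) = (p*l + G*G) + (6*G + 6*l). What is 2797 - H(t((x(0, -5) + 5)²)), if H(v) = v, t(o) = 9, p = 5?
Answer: 2788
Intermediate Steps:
x(l, G) = G² + 6*G + 11*l (x(l, G) = (5*l + G*G) + (6*G + 6*l) = (5*l + G²) + (6*G + 6*l) = (G² + 5*l) + (6*G + 6*l) = G² + 6*G + 11*l)
2797 - H(t((x(0, -5) + 5)²)) = 2797 - 1*9 = 2797 - 9 = 2788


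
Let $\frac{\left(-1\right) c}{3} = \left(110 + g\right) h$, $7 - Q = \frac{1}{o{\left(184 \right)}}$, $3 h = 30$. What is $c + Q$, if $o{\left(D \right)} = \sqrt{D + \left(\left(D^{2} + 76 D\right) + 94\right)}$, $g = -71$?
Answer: $-1163 - \frac{\sqrt{982}}{6874} \approx -1163.0$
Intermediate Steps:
$h = 10$ ($h = \frac{1}{3} \cdot 30 = 10$)
$o{\left(D \right)} = \sqrt{94 + D^{2} + 77 D}$ ($o{\left(D \right)} = \sqrt{D + \left(94 + D^{2} + 76 D\right)} = \sqrt{94 + D^{2} + 77 D}$)
$Q = 7 - \frac{\sqrt{982}}{6874}$ ($Q = 7 - \frac{1}{\sqrt{94 + 184^{2} + 77 \cdot 184}} = 7 - \frac{1}{\sqrt{94 + 33856 + 14168}} = 7 - \frac{1}{\sqrt{48118}} = 7 - \frac{1}{7 \sqrt{982}} = 7 - \frac{\sqrt{982}}{6874} \approx 6.9954$)
$c = -1170$ ($c = - 3 \left(110 - 71\right) 10 = - 3 \cdot 39 \cdot 10 = \left(-3\right) 390 = -1170$)
$c + Q = -1170 + \left(7 - \frac{\sqrt{982}}{6874}\right) = -1163 - \frac{\sqrt{982}}{6874}$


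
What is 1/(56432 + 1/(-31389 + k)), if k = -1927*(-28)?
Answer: 22567/1273500945 ≈ 1.7720e-5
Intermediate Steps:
k = 53956
1/(56432 + 1/(-31389 + k)) = 1/(56432 + 1/(-31389 + 53956)) = 1/(56432 + 1/22567) = 1/(1273500945/22567) = 22567/1273500945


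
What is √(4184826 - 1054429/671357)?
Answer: √1886184993547242721/671357 ≈ 2045.7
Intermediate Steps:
√(4184826 - 1054429/671357) = √(2809511174453/671357) = √1886184993547242721/671357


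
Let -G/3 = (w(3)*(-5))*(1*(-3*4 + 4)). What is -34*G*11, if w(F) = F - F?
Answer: 0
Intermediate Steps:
w(F) = 0
G = 0 (G = -3*0*(-5)*1*(-3*4 + 4) = -0*1*(-12 + 4) = -0*1*(-8) = -0*(-8) = -3*0 = 0)
-34*G*11 = -34*0*11 = 0*11 = 0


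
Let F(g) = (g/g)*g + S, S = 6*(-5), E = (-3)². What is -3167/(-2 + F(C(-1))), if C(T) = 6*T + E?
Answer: 3167/29 ≈ 109.21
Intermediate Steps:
E = 9
S = -30
C(T) = 9 + 6*T (C(T) = 6*T + 9 = 9 + 6*T)
F(g) = -30 + g (F(g) = (g/g)*g - 30 = 1*g - 30 = g - 30 = -30 + g)
-3167/(-2 + F(C(-1))) = -3167/(-2 + (-30 + (9 + 6*(-1)))) = -3167/(-2 + (-30 + (9 - 6))) = -3167/(-2 + (-30 + 3)) = -3167/(-2 - 27) = -3167/(-29) = -3167*(-1/29) = 3167/29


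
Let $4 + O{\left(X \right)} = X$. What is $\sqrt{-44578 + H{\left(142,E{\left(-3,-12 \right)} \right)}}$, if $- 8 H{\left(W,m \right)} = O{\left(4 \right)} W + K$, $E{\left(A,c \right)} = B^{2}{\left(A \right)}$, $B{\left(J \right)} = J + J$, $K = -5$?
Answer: $\frac{i \sqrt{713238}}{4} \approx 211.13 i$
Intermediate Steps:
$B{\left(J \right)} = 2 J$
$E{\left(A,c \right)} = 4 A^{2}$ ($E{\left(A,c \right)} = \left(2 A\right)^{2} = 4 A^{2}$)
$O{\left(X \right)} = -4 + X$
$H{\left(W,m \right)} = \frac{5}{8}$ ($H{\left(W,m \right)} = - \frac{\left(-4 + 4\right) W - 5}{8} = - \frac{0 W - 5}{8} = - \frac{0 - 5}{8} = \left(- \frac{1}{8}\right) \left(-5\right) = \frac{5}{8}$)
$\sqrt{-44578 + H{\left(142,E{\left(-3,-12 \right)} \right)}} = \sqrt{-44578 + \frac{5}{8}} = \sqrt{- \frac{356619}{8}} = \frac{i \sqrt{713238}}{4}$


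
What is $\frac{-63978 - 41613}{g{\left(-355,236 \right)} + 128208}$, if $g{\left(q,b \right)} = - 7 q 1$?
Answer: $- \frac{105591}{130693} \approx -0.80793$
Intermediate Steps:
$g{\left(q,b \right)} = - 7 q$
$\frac{-63978 - 41613}{g{\left(-355,236 \right)} + 128208} = \frac{-63978 - 41613}{\left(-7\right) \left(-355\right) + 128208} = - \frac{105591}{2485 + 128208} = - \frac{105591}{130693}$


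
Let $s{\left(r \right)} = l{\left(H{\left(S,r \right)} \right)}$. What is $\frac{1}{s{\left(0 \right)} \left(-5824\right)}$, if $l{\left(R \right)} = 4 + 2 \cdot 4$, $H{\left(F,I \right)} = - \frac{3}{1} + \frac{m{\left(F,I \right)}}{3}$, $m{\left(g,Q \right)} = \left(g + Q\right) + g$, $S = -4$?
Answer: $- \frac{1}{69888} \approx -1.4309 \cdot 10^{-5}$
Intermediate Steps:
$m{\left(g,Q \right)} = Q + 2 g$ ($m{\left(g,Q \right)} = \left(Q + g\right) + g = Q + 2 g$)
$H{\left(F,I \right)} = -3 + \frac{I}{3} + \frac{2 F}{3}$ ($H{\left(F,I \right)} = - \frac{3}{1} + \frac{I + 2 F}{3} = \left(-3\right) 1 + \left(I + 2 F\right) \frac{1}{3} = -3 + \left(\frac{I}{3} + \frac{2 F}{3}\right) = -3 + \frac{I}{3} + \frac{2 F}{3}$)
$l{\left(R \right)} = 12$ ($l{\left(R \right)} = 4 + 8 = 12$)
$s{\left(r \right)} = 12$
$\frac{1}{s{\left(0 \right)} \left(-5824\right)} = \frac{1}{12 \left(-5824\right)} = \frac{1}{-69888} = - \frac{1}{69888}$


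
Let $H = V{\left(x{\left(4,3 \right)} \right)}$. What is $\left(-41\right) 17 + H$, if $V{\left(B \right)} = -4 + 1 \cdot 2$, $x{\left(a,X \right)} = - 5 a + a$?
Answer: $-699$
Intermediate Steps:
$x{\left(a,X \right)} = - 4 a$
$V{\left(B \right)} = -2$ ($V{\left(B \right)} = -4 + 2 = -2$)
$H = -2$
$\left(-41\right) 17 + H = \left(-41\right) 17 - 2 = -697 - 2 = -699$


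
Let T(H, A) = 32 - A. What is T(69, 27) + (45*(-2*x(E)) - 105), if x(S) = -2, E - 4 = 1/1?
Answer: 80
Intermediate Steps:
E = 5 (E = 4 + 1/1 = 4 + 1 = 5)
T(69, 27) + (45*(-2*x(E)) - 105) = (32 - 1*27) + (45*(-2*(-2)) - 105) = (32 - 27) + (45*4 - 105) = 5 + (180 - 105) = 5 + 75 = 80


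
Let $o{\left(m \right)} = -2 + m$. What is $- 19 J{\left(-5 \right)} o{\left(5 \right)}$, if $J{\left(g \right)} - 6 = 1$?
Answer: $-399$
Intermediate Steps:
$J{\left(g \right)} = 7$ ($J{\left(g \right)} = 6 + 1 = 7$)
$- 19 J{\left(-5 \right)} o{\left(5 \right)} = \left(-19\right) 7 \left(-2 + 5\right) = \left(-133\right) 3 = -399$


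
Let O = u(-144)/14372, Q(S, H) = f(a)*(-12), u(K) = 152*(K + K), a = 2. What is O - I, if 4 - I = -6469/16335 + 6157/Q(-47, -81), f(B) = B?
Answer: -123949079761/469533240 ≈ -263.98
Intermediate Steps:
u(K) = 304*K (u(K) = 152*(2*K) = 304*K)
Q(S, H) = -24 (Q(S, H) = 2*(-12) = -24)
I = 34099337/130680 (I = 4 - (-6469/16335 + 6157/(-24)) = 4 - (-6469*1/16335 + 6157*(-1/24)) = 4 - (-6469/16335 - 6157/24) = 4 - 1*(-33576617/130680) = 4 + 33576617/130680 = 34099337/130680 ≈ 260.94)
O = -10944/3593 (O = (304*(-144))/14372 = -43776*1/14372 = -10944/3593 ≈ -3.0459)
O - I = -10944/3593 - 1*34099337/130680 = -10944/3593 - 34099337/130680 = -123949079761/469533240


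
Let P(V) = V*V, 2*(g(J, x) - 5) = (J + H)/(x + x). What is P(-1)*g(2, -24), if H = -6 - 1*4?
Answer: 61/12 ≈ 5.0833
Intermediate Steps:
H = -10 (H = -6 - 4 = -10)
g(J, x) = 5 + (-10 + J)/(4*x) (g(J, x) = 5 + ((J - 10)/(x + x))/2 = 5 + ((-10 + J)/((2*x)))/2 = 5 + ((-10 + J)*(1/(2*x)))/2 = 5 + ((-10 + J)/(2*x))/2 = 5 + (-10 + J)/(4*x))
P(V) = V²
P(-1)*g(2, -24) = (-1)²*((¼)*(-10 + 2 + 20*(-24))/(-24)) = 1*((¼)*(-1/24)*(-10 + 2 - 480)) = 1*((¼)*(-1/24)*(-488)) = 1*(61/12) = 61/12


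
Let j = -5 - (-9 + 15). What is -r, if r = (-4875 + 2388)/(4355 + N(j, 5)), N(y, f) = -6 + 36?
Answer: 2487/4385 ≈ 0.56716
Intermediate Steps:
j = -11 (j = -5 - 1*6 = -5 - 6 = -11)
N(y, f) = 30
r = -2487/4385 (r = (-4875 + 2388)/(4355 + 30) = -2487/4385 ≈ -0.56716)
-r = -1*(-2487/4385) = 2487/4385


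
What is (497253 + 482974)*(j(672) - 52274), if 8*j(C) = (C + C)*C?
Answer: 59423321194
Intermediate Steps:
j(C) = C**2/4 (j(C) = ((C + C)*C)/8 = ((2*C)*C)/8 = (2*C**2)/8 = C**2/4)
(497253 + 482974)*(j(672) - 52274) = (497253 + 482974)*((1/4)*672**2 - 52274) = 980227*((1/4)*451584 - 52274) = 980227*(112896 - 52274) = 980227*60622 = 59423321194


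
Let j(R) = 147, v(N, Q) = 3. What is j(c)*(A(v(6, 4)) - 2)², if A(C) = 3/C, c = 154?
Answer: 147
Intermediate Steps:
j(c)*(A(v(6, 4)) - 2)² = 147*(3/3 - 2)² = 147*(3*(⅓) - 2)² = 147*(1 - 2)² = 147*(-1)² = 147*1 = 147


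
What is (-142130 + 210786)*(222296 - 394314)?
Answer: -11810067808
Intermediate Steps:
(-142130 + 210786)*(222296 - 394314) = 68656*(-172018) = -11810067808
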